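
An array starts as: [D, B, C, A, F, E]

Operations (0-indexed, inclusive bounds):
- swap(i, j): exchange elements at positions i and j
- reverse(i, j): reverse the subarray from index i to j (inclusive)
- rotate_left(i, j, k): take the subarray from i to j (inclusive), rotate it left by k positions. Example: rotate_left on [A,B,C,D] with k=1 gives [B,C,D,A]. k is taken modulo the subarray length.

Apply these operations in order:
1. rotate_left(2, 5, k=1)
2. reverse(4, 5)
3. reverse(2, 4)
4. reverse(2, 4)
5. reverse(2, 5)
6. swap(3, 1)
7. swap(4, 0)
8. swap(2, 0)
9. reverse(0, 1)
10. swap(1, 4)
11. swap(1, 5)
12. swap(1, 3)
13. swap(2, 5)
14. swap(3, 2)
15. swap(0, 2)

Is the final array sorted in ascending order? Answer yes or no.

After 1 (rotate_left(2, 5, k=1)): [D, B, A, F, E, C]
After 2 (reverse(4, 5)): [D, B, A, F, C, E]
After 3 (reverse(2, 4)): [D, B, C, F, A, E]
After 4 (reverse(2, 4)): [D, B, A, F, C, E]
After 5 (reverse(2, 5)): [D, B, E, C, F, A]
After 6 (swap(3, 1)): [D, C, E, B, F, A]
After 7 (swap(4, 0)): [F, C, E, B, D, A]
After 8 (swap(2, 0)): [E, C, F, B, D, A]
After 9 (reverse(0, 1)): [C, E, F, B, D, A]
After 10 (swap(1, 4)): [C, D, F, B, E, A]
After 11 (swap(1, 5)): [C, A, F, B, E, D]
After 12 (swap(1, 3)): [C, B, F, A, E, D]
After 13 (swap(2, 5)): [C, B, D, A, E, F]
After 14 (swap(3, 2)): [C, B, A, D, E, F]
After 15 (swap(0, 2)): [A, B, C, D, E, F]

Answer: yes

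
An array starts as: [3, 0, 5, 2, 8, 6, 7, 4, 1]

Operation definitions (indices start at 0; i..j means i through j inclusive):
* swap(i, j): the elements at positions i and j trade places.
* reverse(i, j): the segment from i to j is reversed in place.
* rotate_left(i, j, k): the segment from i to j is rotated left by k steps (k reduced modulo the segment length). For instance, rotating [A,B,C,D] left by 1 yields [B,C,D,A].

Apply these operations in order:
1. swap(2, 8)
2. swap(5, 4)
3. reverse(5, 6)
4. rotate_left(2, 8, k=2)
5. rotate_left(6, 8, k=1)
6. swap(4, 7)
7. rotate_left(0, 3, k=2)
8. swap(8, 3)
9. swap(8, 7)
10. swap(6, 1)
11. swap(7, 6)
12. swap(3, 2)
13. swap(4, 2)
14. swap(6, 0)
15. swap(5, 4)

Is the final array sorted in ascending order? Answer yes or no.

Answer: yes

Derivation:
After 1 (swap(2, 8)): [3, 0, 1, 2, 8, 6, 7, 4, 5]
After 2 (swap(5, 4)): [3, 0, 1, 2, 6, 8, 7, 4, 5]
After 3 (reverse(5, 6)): [3, 0, 1, 2, 6, 7, 8, 4, 5]
After 4 (rotate_left(2, 8, k=2)): [3, 0, 6, 7, 8, 4, 5, 1, 2]
After 5 (rotate_left(6, 8, k=1)): [3, 0, 6, 7, 8, 4, 1, 2, 5]
After 6 (swap(4, 7)): [3, 0, 6, 7, 2, 4, 1, 8, 5]
After 7 (rotate_left(0, 3, k=2)): [6, 7, 3, 0, 2, 4, 1, 8, 5]
After 8 (swap(8, 3)): [6, 7, 3, 5, 2, 4, 1, 8, 0]
After 9 (swap(8, 7)): [6, 7, 3, 5, 2, 4, 1, 0, 8]
After 10 (swap(6, 1)): [6, 1, 3, 5, 2, 4, 7, 0, 8]
After 11 (swap(7, 6)): [6, 1, 3, 5, 2, 4, 0, 7, 8]
After 12 (swap(3, 2)): [6, 1, 5, 3, 2, 4, 0, 7, 8]
After 13 (swap(4, 2)): [6, 1, 2, 3, 5, 4, 0, 7, 8]
After 14 (swap(6, 0)): [0, 1, 2, 3, 5, 4, 6, 7, 8]
After 15 (swap(5, 4)): [0, 1, 2, 3, 4, 5, 6, 7, 8]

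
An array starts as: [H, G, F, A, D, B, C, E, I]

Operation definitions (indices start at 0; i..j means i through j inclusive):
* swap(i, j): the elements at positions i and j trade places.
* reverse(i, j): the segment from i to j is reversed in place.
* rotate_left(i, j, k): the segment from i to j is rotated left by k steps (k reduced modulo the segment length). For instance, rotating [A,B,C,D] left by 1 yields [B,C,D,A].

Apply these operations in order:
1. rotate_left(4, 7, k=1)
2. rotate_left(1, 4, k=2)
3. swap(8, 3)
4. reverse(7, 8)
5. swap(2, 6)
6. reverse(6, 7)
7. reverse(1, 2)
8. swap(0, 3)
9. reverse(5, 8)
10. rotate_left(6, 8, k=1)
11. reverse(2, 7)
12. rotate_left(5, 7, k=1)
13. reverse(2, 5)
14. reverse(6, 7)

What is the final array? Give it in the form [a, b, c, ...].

Answer: [I, E, H, D, G, C, F, A, B]

Derivation:
After 1 (rotate_left(4, 7, k=1)): [H, G, F, A, B, C, E, D, I]
After 2 (rotate_left(1, 4, k=2)): [H, A, B, G, F, C, E, D, I]
After 3 (swap(8, 3)): [H, A, B, I, F, C, E, D, G]
After 4 (reverse(7, 8)): [H, A, B, I, F, C, E, G, D]
After 5 (swap(2, 6)): [H, A, E, I, F, C, B, G, D]
After 6 (reverse(6, 7)): [H, A, E, I, F, C, G, B, D]
After 7 (reverse(1, 2)): [H, E, A, I, F, C, G, B, D]
After 8 (swap(0, 3)): [I, E, A, H, F, C, G, B, D]
After 9 (reverse(5, 8)): [I, E, A, H, F, D, B, G, C]
After 10 (rotate_left(6, 8, k=1)): [I, E, A, H, F, D, G, C, B]
After 11 (reverse(2, 7)): [I, E, C, G, D, F, H, A, B]
After 12 (rotate_left(5, 7, k=1)): [I, E, C, G, D, H, A, F, B]
After 13 (reverse(2, 5)): [I, E, H, D, G, C, A, F, B]
After 14 (reverse(6, 7)): [I, E, H, D, G, C, F, A, B]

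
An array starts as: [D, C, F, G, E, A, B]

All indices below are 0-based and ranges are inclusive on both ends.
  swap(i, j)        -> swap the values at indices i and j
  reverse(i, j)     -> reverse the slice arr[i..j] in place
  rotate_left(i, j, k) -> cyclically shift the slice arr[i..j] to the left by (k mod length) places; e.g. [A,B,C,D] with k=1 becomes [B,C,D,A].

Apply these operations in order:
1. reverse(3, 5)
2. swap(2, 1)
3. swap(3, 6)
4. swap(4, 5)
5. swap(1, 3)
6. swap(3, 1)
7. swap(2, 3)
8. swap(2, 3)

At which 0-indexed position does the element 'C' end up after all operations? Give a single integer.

After 1 (reverse(3, 5)): [D, C, F, A, E, G, B]
After 2 (swap(2, 1)): [D, F, C, A, E, G, B]
After 3 (swap(3, 6)): [D, F, C, B, E, G, A]
After 4 (swap(4, 5)): [D, F, C, B, G, E, A]
After 5 (swap(1, 3)): [D, B, C, F, G, E, A]
After 6 (swap(3, 1)): [D, F, C, B, G, E, A]
After 7 (swap(2, 3)): [D, F, B, C, G, E, A]
After 8 (swap(2, 3)): [D, F, C, B, G, E, A]

Answer: 2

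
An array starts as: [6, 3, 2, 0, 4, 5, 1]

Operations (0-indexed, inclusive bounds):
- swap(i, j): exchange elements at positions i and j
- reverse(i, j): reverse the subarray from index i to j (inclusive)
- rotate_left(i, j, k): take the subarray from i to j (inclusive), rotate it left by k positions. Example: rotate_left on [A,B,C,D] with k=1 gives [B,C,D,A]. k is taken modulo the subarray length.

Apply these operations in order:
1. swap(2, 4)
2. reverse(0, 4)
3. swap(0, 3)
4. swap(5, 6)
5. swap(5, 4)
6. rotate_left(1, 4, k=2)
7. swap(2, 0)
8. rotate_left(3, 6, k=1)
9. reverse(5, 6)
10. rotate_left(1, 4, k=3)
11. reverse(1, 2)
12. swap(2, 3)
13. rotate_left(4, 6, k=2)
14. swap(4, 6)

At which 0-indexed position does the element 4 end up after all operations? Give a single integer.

Answer: 5

Derivation:
After 1 (swap(2, 4)): [6, 3, 4, 0, 2, 5, 1]
After 2 (reverse(0, 4)): [2, 0, 4, 3, 6, 5, 1]
After 3 (swap(0, 3)): [3, 0, 4, 2, 6, 5, 1]
After 4 (swap(5, 6)): [3, 0, 4, 2, 6, 1, 5]
After 5 (swap(5, 4)): [3, 0, 4, 2, 1, 6, 5]
After 6 (rotate_left(1, 4, k=2)): [3, 2, 1, 0, 4, 6, 5]
After 7 (swap(2, 0)): [1, 2, 3, 0, 4, 6, 5]
After 8 (rotate_left(3, 6, k=1)): [1, 2, 3, 4, 6, 5, 0]
After 9 (reverse(5, 6)): [1, 2, 3, 4, 6, 0, 5]
After 10 (rotate_left(1, 4, k=3)): [1, 6, 2, 3, 4, 0, 5]
After 11 (reverse(1, 2)): [1, 2, 6, 3, 4, 0, 5]
After 12 (swap(2, 3)): [1, 2, 3, 6, 4, 0, 5]
After 13 (rotate_left(4, 6, k=2)): [1, 2, 3, 6, 5, 4, 0]
After 14 (swap(4, 6)): [1, 2, 3, 6, 0, 4, 5]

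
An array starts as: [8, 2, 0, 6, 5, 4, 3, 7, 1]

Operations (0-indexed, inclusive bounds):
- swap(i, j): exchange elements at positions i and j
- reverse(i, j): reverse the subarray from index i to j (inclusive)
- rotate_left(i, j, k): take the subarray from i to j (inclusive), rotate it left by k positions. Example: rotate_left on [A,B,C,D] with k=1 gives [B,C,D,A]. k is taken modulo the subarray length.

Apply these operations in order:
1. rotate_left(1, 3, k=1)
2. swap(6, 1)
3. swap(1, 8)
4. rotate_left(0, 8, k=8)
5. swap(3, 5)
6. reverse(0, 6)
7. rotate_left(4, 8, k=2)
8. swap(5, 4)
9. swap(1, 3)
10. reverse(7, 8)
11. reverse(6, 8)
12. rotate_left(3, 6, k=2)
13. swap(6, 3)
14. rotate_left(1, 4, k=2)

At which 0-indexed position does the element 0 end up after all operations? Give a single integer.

Answer: 1

Derivation:
After 1 (rotate_left(1, 3, k=1)): [8, 0, 6, 2, 5, 4, 3, 7, 1]
After 2 (swap(6, 1)): [8, 3, 6, 2, 5, 4, 0, 7, 1]
After 3 (swap(1, 8)): [8, 1, 6, 2, 5, 4, 0, 7, 3]
After 4 (rotate_left(0, 8, k=8)): [3, 8, 1, 6, 2, 5, 4, 0, 7]
After 5 (swap(3, 5)): [3, 8, 1, 5, 2, 6, 4, 0, 7]
After 6 (reverse(0, 6)): [4, 6, 2, 5, 1, 8, 3, 0, 7]
After 7 (rotate_left(4, 8, k=2)): [4, 6, 2, 5, 3, 0, 7, 1, 8]
After 8 (swap(5, 4)): [4, 6, 2, 5, 0, 3, 7, 1, 8]
After 9 (swap(1, 3)): [4, 5, 2, 6, 0, 3, 7, 1, 8]
After 10 (reverse(7, 8)): [4, 5, 2, 6, 0, 3, 7, 8, 1]
After 11 (reverse(6, 8)): [4, 5, 2, 6, 0, 3, 1, 8, 7]
After 12 (rotate_left(3, 6, k=2)): [4, 5, 2, 3, 1, 6, 0, 8, 7]
After 13 (swap(6, 3)): [4, 5, 2, 0, 1, 6, 3, 8, 7]
After 14 (rotate_left(1, 4, k=2)): [4, 0, 1, 5, 2, 6, 3, 8, 7]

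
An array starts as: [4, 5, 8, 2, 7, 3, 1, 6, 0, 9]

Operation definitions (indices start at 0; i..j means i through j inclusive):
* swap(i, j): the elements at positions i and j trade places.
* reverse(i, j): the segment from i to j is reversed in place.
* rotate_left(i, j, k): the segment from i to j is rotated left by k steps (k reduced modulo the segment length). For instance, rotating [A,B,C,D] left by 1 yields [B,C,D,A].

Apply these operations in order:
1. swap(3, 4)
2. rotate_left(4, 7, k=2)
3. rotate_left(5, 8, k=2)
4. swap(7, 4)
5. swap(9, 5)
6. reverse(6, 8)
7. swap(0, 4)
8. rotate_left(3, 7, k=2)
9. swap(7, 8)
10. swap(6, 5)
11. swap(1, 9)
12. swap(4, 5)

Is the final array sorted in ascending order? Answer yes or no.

After 1 (swap(3, 4)): [4, 5, 8, 7, 2, 3, 1, 6, 0, 9]
After 2 (rotate_left(4, 7, k=2)): [4, 5, 8, 7, 1, 6, 2, 3, 0, 9]
After 3 (rotate_left(5, 8, k=2)): [4, 5, 8, 7, 1, 3, 0, 6, 2, 9]
After 4 (swap(7, 4)): [4, 5, 8, 7, 6, 3, 0, 1, 2, 9]
After 5 (swap(9, 5)): [4, 5, 8, 7, 6, 9, 0, 1, 2, 3]
After 6 (reverse(6, 8)): [4, 5, 8, 7, 6, 9, 2, 1, 0, 3]
After 7 (swap(0, 4)): [6, 5, 8, 7, 4, 9, 2, 1, 0, 3]
After 8 (rotate_left(3, 7, k=2)): [6, 5, 8, 9, 2, 1, 7, 4, 0, 3]
After 9 (swap(7, 8)): [6, 5, 8, 9, 2, 1, 7, 0, 4, 3]
After 10 (swap(6, 5)): [6, 5, 8, 9, 2, 7, 1, 0, 4, 3]
After 11 (swap(1, 9)): [6, 3, 8, 9, 2, 7, 1, 0, 4, 5]
After 12 (swap(4, 5)): [6, 3, 8, 9, 7, 2, 1, 0, 4, 5]

Answer: no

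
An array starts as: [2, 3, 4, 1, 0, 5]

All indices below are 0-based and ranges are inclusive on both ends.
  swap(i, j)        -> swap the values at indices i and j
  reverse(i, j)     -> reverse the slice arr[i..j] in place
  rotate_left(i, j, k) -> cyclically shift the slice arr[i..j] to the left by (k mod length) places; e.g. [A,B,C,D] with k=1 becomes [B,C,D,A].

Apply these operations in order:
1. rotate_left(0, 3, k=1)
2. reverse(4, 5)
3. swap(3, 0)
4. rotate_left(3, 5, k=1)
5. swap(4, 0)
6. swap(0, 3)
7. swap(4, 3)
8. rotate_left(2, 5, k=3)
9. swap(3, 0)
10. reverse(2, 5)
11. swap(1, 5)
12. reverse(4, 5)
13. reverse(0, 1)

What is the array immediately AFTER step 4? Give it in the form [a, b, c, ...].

Answer: [2, 4, 1, 5, 0, 3]

Derivation:
After 1 (rotate_left(0, 3, k=1)): [3, 4, 1, 2, 0, 5]
After 2 (reverse(4, 5)): [3, 4, 1, 2, 5, 0]
After 3 (swap(3, 0)): [2, 4, 1, 3, 5, 0]
After 4 (rotate_left(3, 5, k=1)): [2, 4, 1, 5, 0, 3]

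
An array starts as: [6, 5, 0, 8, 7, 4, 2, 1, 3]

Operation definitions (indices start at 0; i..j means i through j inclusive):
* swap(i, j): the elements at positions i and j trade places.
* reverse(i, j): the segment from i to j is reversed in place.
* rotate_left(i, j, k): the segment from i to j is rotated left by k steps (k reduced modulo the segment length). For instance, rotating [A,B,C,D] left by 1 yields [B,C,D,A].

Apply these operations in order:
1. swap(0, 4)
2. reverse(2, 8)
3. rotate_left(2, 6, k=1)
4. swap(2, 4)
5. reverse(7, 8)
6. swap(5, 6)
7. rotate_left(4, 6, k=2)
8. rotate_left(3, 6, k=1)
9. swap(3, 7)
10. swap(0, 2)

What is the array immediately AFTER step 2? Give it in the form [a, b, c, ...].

Answer: [7, 5, 3, 1, 2, 4, 6, 8, 0]

Derivation:
After 1 (swap(0, 4)): [7, 5, 0, 8, 6, 4, 2, 1, 3]
After 2 (reverse(2, 8)): [7, 5, 3, 1, 2, 4, 6, 8, 0]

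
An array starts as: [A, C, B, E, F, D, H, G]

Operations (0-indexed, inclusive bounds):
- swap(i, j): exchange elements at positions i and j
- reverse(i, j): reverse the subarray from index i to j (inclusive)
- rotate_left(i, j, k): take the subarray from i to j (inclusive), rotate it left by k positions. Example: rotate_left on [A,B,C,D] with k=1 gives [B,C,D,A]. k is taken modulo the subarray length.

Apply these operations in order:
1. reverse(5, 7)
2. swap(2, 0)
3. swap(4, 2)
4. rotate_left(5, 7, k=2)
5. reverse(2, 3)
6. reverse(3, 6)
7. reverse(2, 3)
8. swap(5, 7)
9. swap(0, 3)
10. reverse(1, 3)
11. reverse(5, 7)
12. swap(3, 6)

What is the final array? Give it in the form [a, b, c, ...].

After 1 (reverse(5, 7)): [A, C, B, E, F, G, H, D]
After 2 (swap(2, 0)): [B, C, A, E, F, G, H, D]
After 3 (swap(4, 2)): [B, C, F, E, A, G, H, D]
After 4 (rotate_left(5, 7, k=2)): [B, C, F, E, A, D, G, H]
After 5 (reverse(2, 3)): [B, C, E, F, A, D, G, H]
After 6 (reverse(3, 6)): [B, C, E, G, D, A, F, H]
After 7 (reverse(2, 3)): [B, C, G, E, D, A, F, H]
After 8 (swap(5, 7)): [B, C, G, E, D, H, F, A]
After 9 (swap(0, 3)): [E, C, G, B, D, H, F, A]
After 10 (reverse(1, 3)): [E, B, G, C, D, H, F, A]
After 11 (reverse(5, 7)): [E, B, G, C, D, A, F, H]
After 12 (swap(3, 6)): [E, B, G, F, D, A, C, H]

Answer: [E, B, G, F, D, A, C, H]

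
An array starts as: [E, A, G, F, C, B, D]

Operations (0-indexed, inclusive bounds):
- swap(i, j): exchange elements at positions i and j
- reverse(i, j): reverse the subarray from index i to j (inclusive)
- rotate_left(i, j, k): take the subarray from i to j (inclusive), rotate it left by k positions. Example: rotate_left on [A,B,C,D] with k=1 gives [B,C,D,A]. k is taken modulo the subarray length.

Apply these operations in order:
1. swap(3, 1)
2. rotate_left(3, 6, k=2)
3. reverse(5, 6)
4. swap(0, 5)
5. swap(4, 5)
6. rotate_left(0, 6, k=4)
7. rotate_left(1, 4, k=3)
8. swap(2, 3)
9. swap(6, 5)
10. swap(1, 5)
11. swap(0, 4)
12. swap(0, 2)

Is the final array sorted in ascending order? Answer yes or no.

After 1 (swap(3, 1)): [E, F, G, A, C, B, D]
After 2 (rotate_left(3, 6, k=2)): [E, F, G, B, D, A, C]
After 3 (reverse(5, 6)): [E, F, G, B, D, C, A]
After 4 (swap(0, 5)): [C, F, G, B, D, E, A]
After 5 (swap(4, 5)): [C, F, G, B, E, D, A]
After 6 (rotate_left(0, 6, k=4)): [E, D, A, C, F, G, B]
After 7 (rotate_left(1, 4, k=3)): [E, F, D, A, C, G, B]
After 8 (swap(2, 3)): [E, F, A, D, C, G, B]
After 9 (swap(6, 5)): [E, F, A, D, C, B, G]
After 10 (swap(1, 5)): [E, B, A, D, C, F, G]
After 11 (swap(0, 4)): [C, B, A, D, E, F, G]
After 12 (swap(0, 2)): [A, B, C, D, E, F, G]

Answer: yes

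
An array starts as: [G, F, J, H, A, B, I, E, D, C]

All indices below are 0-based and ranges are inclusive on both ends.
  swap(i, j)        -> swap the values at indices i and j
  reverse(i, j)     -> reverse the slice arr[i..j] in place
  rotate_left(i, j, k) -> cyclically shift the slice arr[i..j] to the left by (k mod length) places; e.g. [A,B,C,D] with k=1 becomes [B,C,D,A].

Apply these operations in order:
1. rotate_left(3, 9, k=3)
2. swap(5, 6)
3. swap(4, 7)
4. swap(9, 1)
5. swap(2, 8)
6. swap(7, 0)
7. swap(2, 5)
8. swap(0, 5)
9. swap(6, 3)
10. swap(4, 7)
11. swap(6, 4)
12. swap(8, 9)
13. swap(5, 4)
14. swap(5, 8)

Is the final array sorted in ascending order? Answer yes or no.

Answer: yes

Derivation:
After 1 (rotate_left(3, 9, k=3)): [G, F, J, I, E, D, C, H, A, B]
After 2 (swap(5, 6)): [G, F, J, I, E, C, D, H, A, B]
After 3 (swap(4, 7)): [G, F, J, I, H, C, D, E, A, B]
After 4 (swap(9, 1)): [G, B, J, I, H, C, D, E, A, F]
After 5 (swap(2, 8)): [G, B, A, I, H, C, D, E, J, F]
After 6 (swap(7, 0)): [E, B, A, I, H, C, D, G, J, F]
After 7 (swap(2, 5)): [E, B, C, I, H, A, D, G, J, F]
After 8 (swap(0, 5)): [A, B, C, I, H, E, D, G, J, F]
After 9 (swap(6, 3)): [A, B, C, D, H, E, I, G, J, F]
After 10 (swap(4, 7)): [A, B, C, D, G, E, I, H, J, F]
After 11 (swap(6, 4)): [A, B, C, D, I, E, G, H, J, F]
After 12 (swap(8, 9)): [A, B, C, D, I, E, G, H, F, J]
After 13 (swap(5, 4)): [A, B, C, D, E, I, G, H, F, J]
After 14 (swap(5, 8)): [A, B, C, D, E, F, G, H, I, J]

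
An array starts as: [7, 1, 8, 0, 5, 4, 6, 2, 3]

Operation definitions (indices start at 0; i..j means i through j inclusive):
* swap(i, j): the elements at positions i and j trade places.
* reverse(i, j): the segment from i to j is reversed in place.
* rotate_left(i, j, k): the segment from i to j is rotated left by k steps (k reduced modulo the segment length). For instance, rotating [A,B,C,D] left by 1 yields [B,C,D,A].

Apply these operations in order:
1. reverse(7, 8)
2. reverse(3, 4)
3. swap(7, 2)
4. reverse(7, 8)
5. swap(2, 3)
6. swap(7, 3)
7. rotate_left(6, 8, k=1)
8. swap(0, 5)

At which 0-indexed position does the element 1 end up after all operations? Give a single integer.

Answer: 1

Derivation:
After 1 (reverse(7, 8)): [7, 1, 8, 0, 5, 4, 6, 3, 2]
After 2 (reverse(3, 4)): [7, 1, 8, 5, 0, 4, 6, 3, 2]
After 3 (swap(7, 2)): [7, 1, 3, 5, 0, 4, 6, 8, 2]
After 4 (reverse(7, 8)): [7, 1, 3, 5, 0, 4, 6, 2, 8]
After 5 (swap(2, 3)): [7, 1, 5, 3, 0, 4, 6, 2, 8]
After 6 (swap(7, 3)): [7, 1, 5, 2, 0, 4, 6, 3, 8]
After 7 (rotate_left(6, 8, k=1)): [7, 1, 5, 2, 0, 4, 3, 8, 6]
After 8 (swap(0, 5)): [4, 1, 5, 2, 0, 7, 3, 8, 6]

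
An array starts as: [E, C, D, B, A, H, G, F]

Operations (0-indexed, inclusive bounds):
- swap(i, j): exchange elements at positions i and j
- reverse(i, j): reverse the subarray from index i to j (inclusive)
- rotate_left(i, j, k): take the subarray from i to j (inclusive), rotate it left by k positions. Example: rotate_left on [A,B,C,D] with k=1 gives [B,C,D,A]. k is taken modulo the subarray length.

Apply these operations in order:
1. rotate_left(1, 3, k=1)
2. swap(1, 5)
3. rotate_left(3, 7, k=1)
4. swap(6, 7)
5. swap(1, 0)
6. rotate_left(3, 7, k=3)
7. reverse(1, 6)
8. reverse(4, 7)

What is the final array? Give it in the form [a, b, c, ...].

After 1 (rotate_left(1, 3, k=1)): [E, D, B, C, A, H, G, F]
After 2 (swap(1, 5)): [E, H, B, C, A, D, G, F]
After 3 (rotate_left(3, 7, k=1)): [E, H, B, A, D, G, F, C]
After 4 (swap(6, 7)): [E, H, B, A, D, G, C, F]
After 5 (swap(1, 0)): [H, E, B, A, D, G, C, F]
After 6 (rotate_left(3, 7, k=3)): [H, E, B, C, F, A, D, G]
After 7 (reverse(1, 6)): [H, D, A, F, C, B, E, G]
After 8 (reverse(4, 7)): [H, D, A, F, G, E, B, C]

Answer: [H, D, A, F, G, E, B, C]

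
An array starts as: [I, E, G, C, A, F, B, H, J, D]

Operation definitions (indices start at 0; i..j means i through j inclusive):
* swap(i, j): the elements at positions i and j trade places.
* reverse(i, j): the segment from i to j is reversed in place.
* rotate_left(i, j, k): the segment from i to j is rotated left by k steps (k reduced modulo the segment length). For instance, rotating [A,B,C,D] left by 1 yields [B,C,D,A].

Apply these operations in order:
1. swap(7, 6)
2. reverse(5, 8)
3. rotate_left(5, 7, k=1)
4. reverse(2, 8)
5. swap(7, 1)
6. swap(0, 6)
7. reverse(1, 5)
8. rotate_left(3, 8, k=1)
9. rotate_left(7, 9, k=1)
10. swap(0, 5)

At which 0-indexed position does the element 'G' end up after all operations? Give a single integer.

After 1 (swap(7, 6)): [I, E, G, C, A, F, H, B, J, D]
After 2 (reverse(5, 8)): [I, E, G, C, A, J, B, H, F, D]
After 3 (rotate_left(5, 7, k=1)): [I, E, G, C, A, B, H, J, F, D]
After 4 (reverse(2, 8)): [I, E, F, J, H, B, A, C, G, D]
After 5 (swap(7, 1)): [I, C, F, J, H, B, A, E, G, D]
After 6 (swap(0, 6)): [A, C, F, J, H, B, I, E, G, D]
After 7 (reverse(1, 5)): [A, B, H, J, F, C, I, E, G, D]
After 8 (rotate_left(3, 8, k=1)): [A, B, H, F, C, I, E, G, J, D]
After 9 (rotate_left(7, 9, k=1)): [A, B, H, F, C, I, E, J, D, G]
After 10 (swap(0, 5)): [I, B, H, F, C, A, E, J, D, G]

Answer: 9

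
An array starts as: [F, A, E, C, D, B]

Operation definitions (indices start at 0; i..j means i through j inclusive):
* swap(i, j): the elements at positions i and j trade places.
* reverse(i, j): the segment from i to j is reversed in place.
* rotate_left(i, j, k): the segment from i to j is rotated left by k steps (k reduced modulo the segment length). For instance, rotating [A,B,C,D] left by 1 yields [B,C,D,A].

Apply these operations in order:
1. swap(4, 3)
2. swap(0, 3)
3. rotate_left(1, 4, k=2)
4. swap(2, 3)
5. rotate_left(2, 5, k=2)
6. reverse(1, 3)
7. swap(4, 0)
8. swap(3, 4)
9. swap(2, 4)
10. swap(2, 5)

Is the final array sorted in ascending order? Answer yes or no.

After 1 (swap(4, 3)): [F, A, E, D, C, B]
After 2 (swap(0, 3)): [D, A, E, F, C, B]
After 3 (rotate_left(1, 4, k=2)): [D, F, C, A, E, B]
After 4 (swap(2, 3)): [D, F, A, C, E, B]
After 5 (rotate_left(2, 5, k=2)): [D, F, E, B, A, C]
After 6 (reverse(1, 3)): [D, B, E, F, A, C]
After 7 (swap(4, 0)): [A, B, E, F, D, C]
After 8 (swap(3, 4)): [A, B, E, D, F, C]
After 9 (swap(2, 4)): [A, B, F, D, E, C]
After 10 (swap(2, 5)): [A, B, C, D, E, F]

Answer: yes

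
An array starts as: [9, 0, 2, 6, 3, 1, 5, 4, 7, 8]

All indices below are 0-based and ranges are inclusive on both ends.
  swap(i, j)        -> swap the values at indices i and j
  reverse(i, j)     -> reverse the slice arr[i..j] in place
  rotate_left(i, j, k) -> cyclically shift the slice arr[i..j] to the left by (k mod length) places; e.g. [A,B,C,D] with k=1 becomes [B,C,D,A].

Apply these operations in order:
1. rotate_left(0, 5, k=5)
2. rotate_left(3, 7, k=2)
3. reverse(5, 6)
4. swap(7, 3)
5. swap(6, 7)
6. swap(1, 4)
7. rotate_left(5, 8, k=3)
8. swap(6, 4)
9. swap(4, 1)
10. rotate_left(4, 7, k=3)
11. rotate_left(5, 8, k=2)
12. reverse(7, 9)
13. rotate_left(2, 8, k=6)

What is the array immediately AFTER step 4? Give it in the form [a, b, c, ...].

Answer: [1, 9, 0, 6, 5, 2, 4, 3, 7, 8]

Derivation:
After 1 (rotate_left(0, 5, k=5)): [1, 9, 0, 2, 6, 3, 5, 4, 7, 8]
After 2 (rotate_left(3, 7, k=2)): [1, 9, 0, 3, 5, 4, 2, 6, 7, 8]
After 3 (reverse(5, 6)): [1, 9, 0, 3, 5, 2, 4, 6, 7, 8]
After 4 (swap(7, 3)): [1, 9, 0, 6, 5, 2, 4, 3, 7, 8]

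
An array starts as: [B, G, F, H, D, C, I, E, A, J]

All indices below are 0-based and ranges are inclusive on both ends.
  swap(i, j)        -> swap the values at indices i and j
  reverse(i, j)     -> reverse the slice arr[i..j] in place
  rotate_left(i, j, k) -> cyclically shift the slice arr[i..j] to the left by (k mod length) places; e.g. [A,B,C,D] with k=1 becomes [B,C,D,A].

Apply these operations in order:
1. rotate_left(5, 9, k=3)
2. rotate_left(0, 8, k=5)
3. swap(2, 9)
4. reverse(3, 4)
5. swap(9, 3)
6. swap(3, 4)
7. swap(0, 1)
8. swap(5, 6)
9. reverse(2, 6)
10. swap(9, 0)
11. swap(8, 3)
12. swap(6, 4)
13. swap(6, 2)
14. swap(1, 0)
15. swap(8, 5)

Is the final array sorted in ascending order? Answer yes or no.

Answer: yes

Derivation:
After 1 (rotate_left(5, 9, k=3)): [B, G, F, H, D, A, J, C, I, E]
After 2 (rotate_left(0, 8, k=5)): [A, J, C, I, B, G, F, H, D, E]
After 3 (swap(2, 9)): [A, J, E, I, B, G, F, H, D, C]
After 4 (reverse(3, 4)): [A, J, E, B, I, G, F, H, D, C]
After 5 (swap(9, 3)): [A, J, E, C, I, G, F, H, D, B]
After 6 (swap(3, 4)): [A, J, E, I, C, G, F, H, D, B]
After 7 (swap(0, 1)): [J, A, E, I, C, G, F, H, D, B]
After 8 (swap(5, 6)): [J, A, E, I, C, F, G, H, D, B]
After 9 (reverse(2, 6)): [J, A, G, F, C, I, E, H, D, B]
After 10 (swap(9, 0)): [B, A, G, F, C, I, E, H, D, J]
After 11 (swap(8, 3)): [B, A, G, D, C, I, E, H, F, J]
After 12 (swap(6, 4)): [B, A, G, D, E, I, C, H, F, J]
After 13 (swap(6, 2)): [B, A, C, D, E, I, G, H, F, J]
After 14 (swap(1, 0)): [A, B, C, D, E, I, G, H, F, J]
After 15 (swap(8, 5)): [A, B, C, D, E, F, G, H, I, J]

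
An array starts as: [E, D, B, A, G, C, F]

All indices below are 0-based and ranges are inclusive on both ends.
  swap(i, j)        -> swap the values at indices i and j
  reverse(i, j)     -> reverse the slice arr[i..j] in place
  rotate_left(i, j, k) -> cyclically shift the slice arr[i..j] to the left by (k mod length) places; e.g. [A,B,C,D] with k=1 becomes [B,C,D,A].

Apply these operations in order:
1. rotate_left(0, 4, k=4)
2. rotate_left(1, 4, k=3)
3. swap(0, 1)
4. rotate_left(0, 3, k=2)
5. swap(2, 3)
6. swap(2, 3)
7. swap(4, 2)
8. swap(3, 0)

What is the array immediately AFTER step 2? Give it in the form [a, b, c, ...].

After 1 (rotate_left(0, 4, k=4)): [G, E, D, B, A, C, F]
After 2 (rotate_left(1, 4, k=3)): [G, A, E, D, B, C, F]

Answer: [G, A, E, D, B, C, F]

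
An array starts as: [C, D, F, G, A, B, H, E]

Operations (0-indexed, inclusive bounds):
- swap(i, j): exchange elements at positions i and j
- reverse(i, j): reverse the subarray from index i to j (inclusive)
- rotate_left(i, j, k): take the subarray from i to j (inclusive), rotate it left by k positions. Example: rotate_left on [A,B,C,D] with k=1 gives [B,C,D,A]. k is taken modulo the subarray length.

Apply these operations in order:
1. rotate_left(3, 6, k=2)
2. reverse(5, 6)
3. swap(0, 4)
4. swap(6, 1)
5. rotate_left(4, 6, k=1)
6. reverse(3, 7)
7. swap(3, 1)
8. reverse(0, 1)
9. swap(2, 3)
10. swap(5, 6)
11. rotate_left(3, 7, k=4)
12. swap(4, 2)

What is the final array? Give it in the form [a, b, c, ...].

After 1 (rotate_left(3, 6, k=2)): [C, D, F, B, H, G, A, E]
After 2 (reverse(5, 6)): [C, D, F, B, H, A, G, E]
After 3 (swap(0, 4)): [H, D, F, B, C, A, G, E]
After 4 (swap(6, 1)): [H, G, F, B, C, A, D, E]
After 5 (rotate_left(4, 6, k=1)): [H, G, F, B, A, D, C, E]
After 6 (reverse(3, 7)): [H, G, F, E, C, D, A, B]
After 7 (swap(3, 1)): [H, E, F, G, C, D, A, B]
After 8 (reverse(0, 1)): [E, H, F, G, C, D, A, B]
After 9 (swap(2, 3)): [E, H, G, F, C, D, A, B]
After 10 (swap(5, 6)): [E, H, G, F, C, A, D, B]
After 11 (rotate_left(3, 7, k=4)): [E, H, G, B, F, C, A, D]
After 12 (swap(4, 2)): [E, H, F, B, G, C, A, D]

Answer: [E, H, F, B, G, C, A, D]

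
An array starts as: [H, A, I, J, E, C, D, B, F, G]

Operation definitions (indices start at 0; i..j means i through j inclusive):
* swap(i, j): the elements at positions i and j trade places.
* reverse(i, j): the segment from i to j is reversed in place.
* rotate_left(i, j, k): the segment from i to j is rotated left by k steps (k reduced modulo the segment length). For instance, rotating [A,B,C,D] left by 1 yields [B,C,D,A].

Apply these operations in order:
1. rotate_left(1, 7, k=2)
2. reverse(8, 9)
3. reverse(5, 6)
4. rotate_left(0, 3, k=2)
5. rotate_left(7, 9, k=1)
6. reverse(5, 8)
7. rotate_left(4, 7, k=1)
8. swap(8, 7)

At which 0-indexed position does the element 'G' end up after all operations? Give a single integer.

After 1 (rotate_left(1, 7, k=2)): [H, J, E, C, D, B, A, I, F, G]
After 2 (reverse(8, 9)): [H, J, E, C, D, B, A, I, G, F]
After 3 (reverse(5, 6)): [H, J, E, C, D, A, B, I, G, F]
After 4 (rotate_left(0, 3, k=2)): [E, C, H, J, D, A, B, I, G, F]
After 5 (rotate_left(7, 9, k=1)): [E, C, H, J, D, A, B, G, F, I]
After 6 (reverse(5, 8)): [E, C, H, J, D, F, G, B, A, I]
After 7 (rotate_left(4, 7, k=1)): [E, C, H, J, F, G, B, D, A, I]
After 8 (swap(8, 7)): [E, C, H, J, F, G, B, A, D, I]

Answer: 5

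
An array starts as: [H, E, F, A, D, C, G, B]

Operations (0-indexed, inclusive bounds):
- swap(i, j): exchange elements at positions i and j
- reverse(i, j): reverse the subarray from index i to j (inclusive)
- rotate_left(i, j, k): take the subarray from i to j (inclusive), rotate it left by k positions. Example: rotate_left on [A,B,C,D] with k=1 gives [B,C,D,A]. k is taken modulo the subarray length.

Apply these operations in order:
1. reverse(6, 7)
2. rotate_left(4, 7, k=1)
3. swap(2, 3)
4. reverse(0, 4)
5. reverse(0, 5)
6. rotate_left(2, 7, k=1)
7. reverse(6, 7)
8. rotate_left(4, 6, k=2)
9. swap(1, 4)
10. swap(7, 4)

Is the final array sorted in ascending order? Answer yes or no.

After 1 (reverse(6, 7)): [H, E, F, A, D, C, B, G]
After 2 (rotate_left(4, 7, k=1)): [H, E, F, A, C, B, G, D]
After 3 (swap(2, 3)): [H, E, A, F, C, B, G, D]
After 4 (reverse(0, 4)): [C, F, A, E, H, B, G, D]
After 5 (reverse(0, 5)): [B, H, E, A, F, C, G, D]
After 6 (rotate_left(2, 7, k=1)): [B, H, A, F, C, G, D, E]
After 7 (reverse(6, 7)): [B, H, A, F, C, G, E, D]
After 8 (rotate_left(4, 6, k=2)): [B, H, A, F, E, C, G, D]
After 9 (swap(1, 4)): [B, E, A, F, H, C, G, D]
After 10 (swap(7, 4)): [B, E, A, F, D, C, G, H]

Answer: no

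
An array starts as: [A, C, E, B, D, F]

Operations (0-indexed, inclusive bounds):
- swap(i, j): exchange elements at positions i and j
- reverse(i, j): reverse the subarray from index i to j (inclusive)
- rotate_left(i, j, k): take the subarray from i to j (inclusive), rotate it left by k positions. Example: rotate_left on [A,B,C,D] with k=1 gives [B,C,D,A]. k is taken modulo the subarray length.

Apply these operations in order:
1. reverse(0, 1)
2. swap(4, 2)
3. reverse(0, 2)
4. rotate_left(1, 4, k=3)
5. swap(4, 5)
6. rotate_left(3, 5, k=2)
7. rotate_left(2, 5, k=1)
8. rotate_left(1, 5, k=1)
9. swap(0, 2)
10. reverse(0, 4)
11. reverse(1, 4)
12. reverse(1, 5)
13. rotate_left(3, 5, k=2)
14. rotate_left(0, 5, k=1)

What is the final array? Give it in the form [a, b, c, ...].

After 1 (reverse(0, 1)): [C, A, E, B, D, F]
After 2 (swap(4, 2)): [C, A, D, B, E, F]
After 3 (reverse(0, 2)): [D, A, C, B, E, F]
After 4 (rotate_left(1, 4, k=3)): [D, E, A, C, B, F]
After 5 (swap(4, 5)): [D, E, A, C, F, B]
After 6 (rotate_left(3, 5, k=2)): [D, E, A, B, C, F]
After 7 (rotate_left(2, 5, k=1)): [D, E, B, C, F, A]
After 8 (rotate_left(1, 5, k=1)): [D, B, C, F, A, E]
After 9 (swap(0, 2)): [C, B, D, F, A, E]
After 10 (reverse(0, 4)): [A, F, D, B, C, E]
After 11 (reverse(1, 4)): [A, C, B, D, F, E]
After 12 (reverse(1, 5)): [A, E, F, D, B, C]
After 13 (rotate_left(3, 5, k=2)): [A, E, F, C, D, B]
After 14 (rotate_left(0, 5, k=1)): [E, F, C, D, B, A]

Answer: [E, F, C, D, B, A]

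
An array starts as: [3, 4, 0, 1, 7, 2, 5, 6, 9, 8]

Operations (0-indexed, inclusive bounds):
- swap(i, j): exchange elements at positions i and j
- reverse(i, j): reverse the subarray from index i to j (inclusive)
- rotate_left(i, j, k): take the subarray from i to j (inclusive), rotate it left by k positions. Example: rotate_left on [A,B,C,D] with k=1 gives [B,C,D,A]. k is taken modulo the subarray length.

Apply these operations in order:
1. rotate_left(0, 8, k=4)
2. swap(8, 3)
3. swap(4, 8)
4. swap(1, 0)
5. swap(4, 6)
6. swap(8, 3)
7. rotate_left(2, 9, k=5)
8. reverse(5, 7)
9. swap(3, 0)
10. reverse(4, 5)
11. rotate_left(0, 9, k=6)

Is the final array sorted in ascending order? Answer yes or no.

After 1 (rotate_left(0, 8, k=4)): [7, 2, 5, 6, 9, 3, 4, 0, 1, 8]
After 2 (swap(8, 3)): [7, 2, 5, 1, 9, 3, 4, 0, 6, 8]
After 3 (swap(4, 8)): [7, 2, 5, 1, 6, 3, 4, 0, 9, 8]
After 4 (swap(1, 0)): [2, 7, 5, 1, 6, 3, 4, 0, 9, 8]
After 5 (swap(4, 6)): [2, 7, 5, 1, 4, 3, 6, 0, 9, 8]
After 6 (swap(8, 3)): [2, 7, 5, 9, 4, 3, 6, 0, 1, 8]
After 7 (rotate_left(2, 9, k=5)): [2, 7, 0, 1, 8, 5, 9, 4, 3, 6]
After 8 (reverse(5, 7)): [2, 7, 0, 1, 8, 4, 9, 5, 3, 6]
After 9 (swap(3, 0)): [1, 7, 0, 2, 8, 4, 9, 5, 3, 6]
After 10 (reverse(4, 5)): [1, 7, 0, 2, 4, 8, 9, 5, 3, 6]
After 11 (rotate_left(0, 9, k=6)): [9, 5, 3, 6, 1, 7, 0, 2, 4, 8]

Answer: no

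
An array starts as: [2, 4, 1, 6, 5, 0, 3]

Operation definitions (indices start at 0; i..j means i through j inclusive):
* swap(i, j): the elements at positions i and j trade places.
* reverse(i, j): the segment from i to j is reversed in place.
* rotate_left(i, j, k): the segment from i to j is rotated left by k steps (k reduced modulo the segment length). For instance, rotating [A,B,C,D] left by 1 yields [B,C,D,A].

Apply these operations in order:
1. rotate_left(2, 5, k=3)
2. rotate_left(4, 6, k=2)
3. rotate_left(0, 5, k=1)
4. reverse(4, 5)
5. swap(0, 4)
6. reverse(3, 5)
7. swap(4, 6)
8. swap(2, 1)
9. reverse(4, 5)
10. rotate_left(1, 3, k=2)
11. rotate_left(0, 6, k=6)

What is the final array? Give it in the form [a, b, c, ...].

After 1 (rotate_left(2, 5, k=3)): [2, 4, 0, 1, 6, 5, 3]
After 2 (rotate_left(4, 6, k=2)): [2, 4, 0, 1, 3, 6, 5]
After 3 (rotate_left(0, 5, k=1)): [4, 0, 1, 3, 6, 2, 5]
After 4 (reverse(4, 5)): [4, 0, 1, 3, 2, 6, 5]
After 5 (swap(0, 4)): [2, 0, 1, 3, 4, 6, 5]
After 6 (reverse(3, 5)): [2, 0, 1, 6, 4, 3, 5]
After 7 (swap(4, 6)): [2, 0, 1, 6, 5, 3, 4]
After 8 (swap(2, 1)): [2, 1, 0, 6, 5, 3, 4]
After 9 (reverse(4, 5)): [2, 1, 0, 6, 3, 5, 4]
After 10 (rotate_left(1, 3, k=2)): [2, 6, 1, 0, 3, 5, 4]
After 11 (rotate_left(0, 6, k=6)): [4, 2, 6, 1, 0, 3, 5]

Answer: [4, 2, 6, 1, 0, 3, 5]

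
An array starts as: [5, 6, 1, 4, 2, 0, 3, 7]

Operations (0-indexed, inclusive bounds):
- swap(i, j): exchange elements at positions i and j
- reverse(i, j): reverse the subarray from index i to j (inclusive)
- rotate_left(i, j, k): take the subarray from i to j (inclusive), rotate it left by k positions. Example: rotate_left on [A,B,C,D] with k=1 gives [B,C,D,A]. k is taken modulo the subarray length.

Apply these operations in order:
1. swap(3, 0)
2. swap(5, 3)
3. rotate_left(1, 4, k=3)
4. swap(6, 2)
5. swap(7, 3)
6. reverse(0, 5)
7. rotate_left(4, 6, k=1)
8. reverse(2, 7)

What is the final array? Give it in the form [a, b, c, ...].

After 1 (swap(3, 0)): [4, 6, 1, 5, 2, 0, 3, 7]
After 2 (swap(5, 3)): [4, 6, 1, 0, 2, 5, 3, 7]
After 3 (rotate_left(1, 4, k=3)): [4, 2, 6, 1, 0, 5, 3, 7]
After 4 (swap(6, 2)): [4, 2, 3, 1, 0, 5, 6, 7]
After 5 (swap(7, 3)): [4, 2, 3, 7, 0, 5, 6, 1]
After 6 (reverse(0, 5)): [5, 0, 7, 3, 2, 4, 6, 1]
After 7 (rotate_left(4, 6, k=1)): [5, 0, 7, 3, 4, 6, 2, 1]
After 8 (reverse(2, 7)): [5, 0, 1, 2, 6, 4, 3, 7]

Answer: [5, 0, 1, 2, 6, 4, 3, 7]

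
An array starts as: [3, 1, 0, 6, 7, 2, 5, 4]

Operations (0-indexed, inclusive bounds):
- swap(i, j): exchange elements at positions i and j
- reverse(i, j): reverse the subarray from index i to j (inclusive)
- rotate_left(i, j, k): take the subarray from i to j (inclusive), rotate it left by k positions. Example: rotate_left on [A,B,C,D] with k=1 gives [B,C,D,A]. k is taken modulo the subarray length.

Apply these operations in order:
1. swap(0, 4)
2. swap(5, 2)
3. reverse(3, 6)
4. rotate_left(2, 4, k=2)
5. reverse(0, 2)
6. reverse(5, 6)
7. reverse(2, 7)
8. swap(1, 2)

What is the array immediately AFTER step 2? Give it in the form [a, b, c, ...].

Answer: [7, 1, 2, 6, 3, 0, 5, 4]

Derivation:
After 1 (swap(0, 4)): [7, 1, 0, 6, 3, 2, 5, 4]
After 2 (swap(5, 2)): [7, 1, 2, 6, 3, 0, 5, 4]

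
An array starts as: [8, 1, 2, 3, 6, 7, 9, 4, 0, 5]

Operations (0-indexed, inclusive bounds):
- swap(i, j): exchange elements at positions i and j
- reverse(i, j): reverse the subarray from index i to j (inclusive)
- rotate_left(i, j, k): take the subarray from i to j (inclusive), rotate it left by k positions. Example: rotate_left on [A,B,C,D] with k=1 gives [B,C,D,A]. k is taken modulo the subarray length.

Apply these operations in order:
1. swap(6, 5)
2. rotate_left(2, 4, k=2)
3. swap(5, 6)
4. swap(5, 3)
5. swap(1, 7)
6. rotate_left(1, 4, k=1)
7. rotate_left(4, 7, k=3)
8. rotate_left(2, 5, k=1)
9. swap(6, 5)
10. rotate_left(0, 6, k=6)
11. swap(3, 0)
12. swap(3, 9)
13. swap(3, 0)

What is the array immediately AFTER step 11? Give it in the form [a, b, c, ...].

Answer: [3, 8, 6, 7, 1, 4, 2, 9, 0, 5]

Derivation:
After 1 (swap(6, 5)): [8, 1, 2, 3, 6, 9, 7, 4, 0, 5]
After 2 (rotate_left(2, 4, k=2)): [8, 1, 6, 2, 3, 9, 7, 4, 0, 5]
After 3 (swap(5, 6)): [8, 1, 6, 2, 3, 7, 9, 4, 0, 5]
After 4 (swap(5, 3)): [8, 1, 6, 7, 3, 2, 9, 4, 0, 5]
After 5 (swap(1, 7)): [8, 4, 6, 7, 3, 2, 9, 1, 0, 5]
After 6 (rotate_left(1, 4, k=1)): [8, 6, 7, 3, 4, 2, 9, 1, 0, 5]
After 7 (rotate_left(4, 7, k=3)): [8, 6, 7, 3, 1, 4, 2, 9, 0, 5]
After 8 (rotate_left(2, 5, k=1)): [8, 6, 3, 1, 4, 7, 2, 9, 0, 5]
After 9 (swap(6, 5)): [8, 6, 3, 1, 4, 2, 7, 9, 0, 5]
After 10 (rotate_left(0, 6, k=6)): [7, 8, 6, 3, 1, 4, 2, 9, 0, 5]
After 11 (swap(3, 0)): [3, 8, 6, 7, 1, 4, 2, 9, 0, 5]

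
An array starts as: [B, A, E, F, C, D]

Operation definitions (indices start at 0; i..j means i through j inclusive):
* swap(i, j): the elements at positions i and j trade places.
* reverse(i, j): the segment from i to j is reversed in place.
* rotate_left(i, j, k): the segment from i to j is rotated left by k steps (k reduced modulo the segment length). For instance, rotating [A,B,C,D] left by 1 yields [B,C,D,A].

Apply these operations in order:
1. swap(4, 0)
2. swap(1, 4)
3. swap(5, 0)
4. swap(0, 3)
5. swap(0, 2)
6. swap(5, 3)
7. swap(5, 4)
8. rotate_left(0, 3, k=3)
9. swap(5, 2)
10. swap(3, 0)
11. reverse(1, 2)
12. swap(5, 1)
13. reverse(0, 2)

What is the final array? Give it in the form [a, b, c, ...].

After 1 (swap(4, 0)): [C, A, E, F, B, D]
After 2 (swap(1, 4)): [C, B, E, F, A, D]
After 3 (swap(5, 0)): [D, B, E, F, A, C]
After 4 (swap(0, 3)): [F, B, E, D, A, C]
After 5 (swap(0, 2)): [E, B, F, D, A, C]
After 6 (swap(5, 3)): [E, B, F, C, A, D]
After 7 (swap(5, 4)): [E, B, F, C, D, A]
After 8 (rotate_left(0, 3, k=3)): [C, E, B, F, D, A]
After 9 (swap(5, 2)): [C, E, A, F, D, B]
After 10 (swap(3, 0)): [F, E, A, C, D, B]
After 11 (reverse(1, 2)): [F, A, E, C, D, B]
After 12 (swap(5, 1)): [F, B, E, C, D, A]
After 13 (reverse(0, 2)): [E, B, F, C, D, A]

Answer: [E, B, F, C, D, A]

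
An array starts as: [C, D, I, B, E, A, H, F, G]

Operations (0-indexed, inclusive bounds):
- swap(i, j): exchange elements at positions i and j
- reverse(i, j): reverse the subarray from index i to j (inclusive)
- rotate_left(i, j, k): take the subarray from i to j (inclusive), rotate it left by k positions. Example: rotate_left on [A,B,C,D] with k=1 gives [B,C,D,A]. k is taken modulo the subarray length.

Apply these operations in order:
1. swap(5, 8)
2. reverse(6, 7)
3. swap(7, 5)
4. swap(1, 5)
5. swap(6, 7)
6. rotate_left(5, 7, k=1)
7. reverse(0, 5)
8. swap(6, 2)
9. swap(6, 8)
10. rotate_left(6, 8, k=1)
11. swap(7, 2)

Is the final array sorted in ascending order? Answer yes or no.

After 1 (swap(5, 8)): [C, D, I, B, E, G, H, F, A]
After 2 (reverse(6, 7)): [C, D, I, B, E, G, F, H, A]
After 3 (swap(7, 5)): [C, D, I, B, E, H, F, G, A]
After 4 (swap(1, 5)): [C, H, I, B, E, D, F, G, A]
After 5 (swap(6, 7)): [C, H, I, B, E, D, G, F, A]
After 6 (rotate_left(5, 7, k=1)): [C, H, I, B, E, G, F, D, A]
After 7 (reverse(0, 5)): [G, E, B, I, H, C, F, D, A]
After 8 (swap(6, 2)): [G, E, F, I, H, C, B, D, A]
After 9 (swap(6, 8)): [G, E, F, I, H, C, A, D, B]
After 10 (rotate_left(6, 8, k=1)): [G, E, F, I, H, C, D, B, A]
After 11 (swap(7, 2)): [G, E, B, I, H, C, D, F, A]

Answer: no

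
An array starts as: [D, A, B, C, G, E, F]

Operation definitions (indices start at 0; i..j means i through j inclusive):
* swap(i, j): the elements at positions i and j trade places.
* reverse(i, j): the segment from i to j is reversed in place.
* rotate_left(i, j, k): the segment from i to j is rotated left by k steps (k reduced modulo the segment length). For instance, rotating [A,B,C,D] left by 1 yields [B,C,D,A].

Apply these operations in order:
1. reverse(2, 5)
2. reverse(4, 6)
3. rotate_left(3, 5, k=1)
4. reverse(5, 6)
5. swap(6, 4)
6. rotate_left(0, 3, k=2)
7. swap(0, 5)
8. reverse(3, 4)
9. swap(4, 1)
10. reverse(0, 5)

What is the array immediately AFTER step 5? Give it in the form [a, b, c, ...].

After 1 (reverse(2, 5)): [D, A, E, G, C, B, F]
After 2 (reverse(4, 6)): [D, A, E, G, F, B, C]
After 3 (rotate_left(3, 5, k=1)): [D, A, E, F, B, G, C]
After 4 (reverse(5, 6)): [D, A, E, F, B, C, G]
After 5 (swap(6, 4)): [D, A, E, F, G, C, B]

Answer: [D, A, E, F, G, C, B]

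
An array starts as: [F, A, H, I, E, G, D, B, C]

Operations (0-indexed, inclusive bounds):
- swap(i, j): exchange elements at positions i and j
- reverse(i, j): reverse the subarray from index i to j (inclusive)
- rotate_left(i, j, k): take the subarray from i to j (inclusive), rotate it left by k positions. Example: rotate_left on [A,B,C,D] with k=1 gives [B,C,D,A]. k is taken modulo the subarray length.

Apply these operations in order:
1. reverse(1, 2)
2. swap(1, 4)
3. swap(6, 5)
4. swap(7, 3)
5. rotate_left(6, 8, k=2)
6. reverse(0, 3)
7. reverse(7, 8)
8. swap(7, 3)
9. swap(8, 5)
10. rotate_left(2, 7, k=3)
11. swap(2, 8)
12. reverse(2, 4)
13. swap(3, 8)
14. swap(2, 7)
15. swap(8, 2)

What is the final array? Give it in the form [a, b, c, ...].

Answer: [B, A, C, G, D, E, I, F, H]

Derivation:
After 1 (reverse(1, 2)): [F, H, A, I, E, G, D, B, C]
After 2 (swap(1, 4)): [F, E, A, I, H, G, D, B, C]
After 3 (swap(6, 5)): [F, E, A, I, H, D, G, B, C]
After 4 (swap(7, 3)): [F, E, A, B, H, D, G, I, C]
After 5 (rotate_left(6, 8, k=2)): [F, E, A, B, H, D, C, G, I]
After 6 (reverse(0, 3)): [B, A, E, F, H, D, C, G, I]
After 7 (reverse(7, 8)): [B, A, E, F, H, D, C, I, G]
After 8 (swap(7, 3)): [B, A, E, I, H, D, C, F, G]
After 9 (swap(8, 5)): [B, A, E, I, H, G, C, F, D]
After 10 (rotate_left(2, 7, k=3)): [B, A, G, C, F, E, I, H, D]
After 11 (swap(2, 8)): [B, A, D, C, F, E, I, H, G]
After 12 (reverse(2, 4)): [B, A, F, C, D, E, I, H, G]
After 13 (swap(3, 8)): [B, A, F, G, D, E, I, H, C]
After 14 (swap(2, 7)): [B, A, H, G, D, E, I, F, C]
After 15 (swap(8, 2)): [B, A, C, G, D, E, I, F, H]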